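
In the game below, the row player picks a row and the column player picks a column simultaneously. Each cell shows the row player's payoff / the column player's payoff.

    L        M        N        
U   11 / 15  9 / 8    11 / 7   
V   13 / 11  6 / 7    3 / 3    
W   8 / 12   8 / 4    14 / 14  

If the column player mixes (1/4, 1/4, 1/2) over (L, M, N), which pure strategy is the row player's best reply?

W

Compute the row player's expected payoff from each pure strategy against the given mix.
U: (1/4)·11 + (1/4)·9 + (1/2)·11 = 21/2
V: (1/4)·13 + (1/4)·6 + (1/2)·3 = 25/4
W: (1/4)·8 + (1/4)·8 + (1/2)·14 = 11
Highest expected payoff is 11, from W.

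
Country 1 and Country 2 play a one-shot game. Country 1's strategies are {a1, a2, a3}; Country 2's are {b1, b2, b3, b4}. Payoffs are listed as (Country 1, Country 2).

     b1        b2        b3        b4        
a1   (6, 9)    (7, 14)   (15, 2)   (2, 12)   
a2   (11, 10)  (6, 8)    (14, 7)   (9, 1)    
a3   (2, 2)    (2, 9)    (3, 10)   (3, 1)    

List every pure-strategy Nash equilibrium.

Check mutual best responses: a cell is a NE iff neither player can gain by unilaterally deviating.
Country 1's best responses — vs b1: a2 (payoff 11); vs b2: a1 (payoff 7); vs b3: a1 (payoff 15); vs b4: a2 (payoff 9).
Country 2's best responses — vs a1: b2 (payoff 14); vs a2: b1 (payoff 10); vs a3: b3 (payoff 10).
Mutual best responses occur at (a1, b2) and (a2, b1); at each, neither player gains by switching.

(a1, b2) and (a2, b1)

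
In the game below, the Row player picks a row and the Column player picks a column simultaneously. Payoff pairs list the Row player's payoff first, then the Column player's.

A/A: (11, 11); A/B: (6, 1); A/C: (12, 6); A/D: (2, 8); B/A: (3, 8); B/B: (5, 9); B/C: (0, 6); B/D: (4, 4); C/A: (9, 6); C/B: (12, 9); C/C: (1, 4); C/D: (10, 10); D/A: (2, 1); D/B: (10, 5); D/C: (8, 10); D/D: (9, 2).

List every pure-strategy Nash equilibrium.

Check mutual best responses: a cell is a NE iff neither player can gain by unilaterally deviating.
The Row player's best responses — vs A: A (payoff 11); vs B: C (payoff 12); vs C: A (payoff 12); vs D: C (payoff 10).
The Column player's best responses — vs A: A (payoff 11); vs B: B (payoff 9); vs C: D (payoff 10); vs D: C (payoff 10).
Mutual best responses occur at (A, A) and (C, D); at each, neither player gains by switching.

(A, A) and (C, D)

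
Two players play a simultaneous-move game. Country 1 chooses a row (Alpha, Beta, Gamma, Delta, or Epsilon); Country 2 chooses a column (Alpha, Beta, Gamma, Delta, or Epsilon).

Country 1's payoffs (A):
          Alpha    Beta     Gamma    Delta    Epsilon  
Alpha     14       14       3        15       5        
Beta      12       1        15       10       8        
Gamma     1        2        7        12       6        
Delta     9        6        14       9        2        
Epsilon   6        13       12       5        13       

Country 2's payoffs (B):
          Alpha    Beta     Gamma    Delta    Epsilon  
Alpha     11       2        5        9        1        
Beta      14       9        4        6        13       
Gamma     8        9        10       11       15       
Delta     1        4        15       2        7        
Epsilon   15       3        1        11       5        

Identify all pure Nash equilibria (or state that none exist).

Find each player's best response to every opponent strategy; NE are the intersections.
Country 1's best responses — vs Alpha: Alpha (payoff 14); vs Beta: Alpha (payoff 14); vs Gamma: Beta (payoff 15); vs Delta: Alpha (payoff 15); vs Epsilon: Epsilon (payoff 13).
Country 2's best responses — vs Alpha: Alpha (payoff 11); vs Beta: Alpha (payoff 14); vs Gamma: Epsilon (payoff 15); vs Delta: Gamma (payoff 15); vs Epsilon: Alpha (payoff 15).
The only mutual best response is (Alpha, Alpha); neither player gains by switching there.

(Alpha, Alpha)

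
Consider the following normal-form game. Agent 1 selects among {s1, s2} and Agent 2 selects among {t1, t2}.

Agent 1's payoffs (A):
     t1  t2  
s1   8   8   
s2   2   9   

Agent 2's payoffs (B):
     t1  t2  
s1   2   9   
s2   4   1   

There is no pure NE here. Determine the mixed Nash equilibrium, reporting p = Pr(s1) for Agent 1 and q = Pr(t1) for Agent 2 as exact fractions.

p = 3/10, q = 1/7

Each player's mixing probability is pinned down by making the *other* player indifferent.
Agent 2 indifferent between t1 and t2: p·2 + (1−p)·4 = p·9 + (1−p)·1 ⟹ 4 + (-2)p = 1 + 8p ⟹ p = 3/10.
Agent 1 indifferent between s1 and s2: q·8 + (1−q)·8 = q·2 + (1−q)·9 ⟹ 8 + 0q = 9 + (-7)q ⟹ q = 1/7.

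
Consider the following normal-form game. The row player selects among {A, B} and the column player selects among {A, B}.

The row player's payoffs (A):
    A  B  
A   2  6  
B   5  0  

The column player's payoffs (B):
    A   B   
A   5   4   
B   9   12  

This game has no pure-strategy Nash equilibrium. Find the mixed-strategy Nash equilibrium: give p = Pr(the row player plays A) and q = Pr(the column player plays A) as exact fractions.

In a mixed NE each player is indifferent between their pure strategies, so the opponent's mix sets the indifference.
The column player indifferent between A and B: p·5 + (1−p)·9 = p·4 + (1−p)·12 ⟹ 9 + (-4)p = 12 + (-8)p ⟹ p = 3/4.
The row player indifferent between A and B: q·2 + (1−q)·6 = q·5 + (1−q)·0 ⟹ 6 + (-4)q = 0 + 5q ⟹ q = 2/3.

p = 3/4, q = 2/3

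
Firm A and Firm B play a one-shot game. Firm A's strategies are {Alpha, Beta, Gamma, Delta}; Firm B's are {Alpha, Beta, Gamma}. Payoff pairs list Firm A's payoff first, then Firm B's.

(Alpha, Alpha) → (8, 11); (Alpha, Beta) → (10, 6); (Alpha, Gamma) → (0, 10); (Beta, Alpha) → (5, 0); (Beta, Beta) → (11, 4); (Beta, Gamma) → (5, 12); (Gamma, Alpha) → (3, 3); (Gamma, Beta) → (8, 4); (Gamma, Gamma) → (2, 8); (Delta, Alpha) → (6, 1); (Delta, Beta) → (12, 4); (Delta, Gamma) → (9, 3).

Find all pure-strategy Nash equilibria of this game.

(Alpha, Alpha) and (Delta, Beta)

A profile is a Nash equilibrium when each player is best-responding to the other.
Firm A's best responses — vs Alpha: Alpha (payoff 8); vs Beta: Delta (payoff 12); vs Gamma: Delta (payoff 9).
Firm B's best responses — vs Alpha: Alpha (payoff 11); vs Beta: Gamma (payoff 12); vs Gamma: Gamma (payoff 8); vs Delta: Beta (payoff 4).
Mutual best responses occur at (Alpha, Alpha) and (Delta, Beta); at each, neither player gains by switching.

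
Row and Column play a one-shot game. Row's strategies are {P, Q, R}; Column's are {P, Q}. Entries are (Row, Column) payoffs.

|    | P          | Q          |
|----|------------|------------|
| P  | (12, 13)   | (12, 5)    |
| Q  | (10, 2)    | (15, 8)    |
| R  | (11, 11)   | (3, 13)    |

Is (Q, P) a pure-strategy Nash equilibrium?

No

Holding Column at P: Row gets 10 from Q but could get 12 by switching to P. Row has a profitable deviation.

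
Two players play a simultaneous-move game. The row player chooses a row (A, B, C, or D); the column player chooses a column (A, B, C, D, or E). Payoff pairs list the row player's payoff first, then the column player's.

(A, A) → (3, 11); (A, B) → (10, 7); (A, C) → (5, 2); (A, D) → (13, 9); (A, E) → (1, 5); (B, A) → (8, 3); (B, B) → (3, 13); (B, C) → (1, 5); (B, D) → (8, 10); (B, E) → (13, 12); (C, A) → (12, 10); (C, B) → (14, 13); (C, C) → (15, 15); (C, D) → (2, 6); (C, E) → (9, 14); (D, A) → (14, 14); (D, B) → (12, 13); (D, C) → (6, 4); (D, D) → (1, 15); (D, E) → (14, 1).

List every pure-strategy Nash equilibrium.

Find each player's best response to every opponent strategy; NE are the intersections.
The row player's best responses — vs A: D (payoff 14); vs B: C (payoff 14); vs C: C (payoff 15); vs D: A (payoff 13); vs E: D (payoff 14).
The column player's best responses — vs A: A (payoff 11); vs B: B (payoff 13); vs C: C (payoff 15); vs D: D (payoff 15).
The only mutual best response is (C, C); neither player gains by switching there.

(C, C)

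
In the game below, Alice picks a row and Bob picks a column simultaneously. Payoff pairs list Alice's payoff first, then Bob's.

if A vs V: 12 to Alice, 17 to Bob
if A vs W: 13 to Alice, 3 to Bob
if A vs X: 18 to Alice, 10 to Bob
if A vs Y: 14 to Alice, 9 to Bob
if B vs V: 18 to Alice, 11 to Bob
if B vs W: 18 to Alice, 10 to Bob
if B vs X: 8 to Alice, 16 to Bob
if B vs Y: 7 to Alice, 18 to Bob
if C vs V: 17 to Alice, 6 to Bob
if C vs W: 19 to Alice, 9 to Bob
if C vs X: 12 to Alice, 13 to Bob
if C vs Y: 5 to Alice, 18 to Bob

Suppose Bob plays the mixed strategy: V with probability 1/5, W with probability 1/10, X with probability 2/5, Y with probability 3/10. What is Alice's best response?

A

Alice's best reply maximizes expected payoff against the mix.
A: (1/5)·12 + (1/10)·13 + (2/5)·18 + (3/10)·14 = 151/10
B: (1/5)·18 + (1/10)·18 + (2/5)·8 + (3/10)·7 = 107/10
C: (1/5)·17 + (1/10)·19 + (2/5)·12 + (3/10)·5 = 58/5
Highest expected payoff is 151/10, from A.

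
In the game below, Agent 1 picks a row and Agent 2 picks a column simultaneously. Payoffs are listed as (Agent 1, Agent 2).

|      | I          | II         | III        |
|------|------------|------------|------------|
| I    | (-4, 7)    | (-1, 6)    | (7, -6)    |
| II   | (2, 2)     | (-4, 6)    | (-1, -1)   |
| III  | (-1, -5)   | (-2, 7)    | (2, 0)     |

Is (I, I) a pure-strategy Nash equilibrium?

No

Holding Agent 2 at I: Agent 1 gets -4 from I but could get 2 by switching to II. Agent 1 has a profitable deviation.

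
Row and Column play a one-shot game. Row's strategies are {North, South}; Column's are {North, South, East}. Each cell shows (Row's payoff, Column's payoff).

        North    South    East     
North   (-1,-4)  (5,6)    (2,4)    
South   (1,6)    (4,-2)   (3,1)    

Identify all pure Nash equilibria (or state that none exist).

(North, South) and (South, North)

Check mutual best responses: a cell is a NE iff neither player can gain by unilaterally deviating.
Row's best responses — vs North: South (payoff 1); vs South: North (payoff 5); vs East: South (payoff 3).
Column's best responses — vs North: South (payoff 6); vs South: North (payoff 6).
Mutual best responses occur at (North, South) and (South, North); at each, neither player gains by switching.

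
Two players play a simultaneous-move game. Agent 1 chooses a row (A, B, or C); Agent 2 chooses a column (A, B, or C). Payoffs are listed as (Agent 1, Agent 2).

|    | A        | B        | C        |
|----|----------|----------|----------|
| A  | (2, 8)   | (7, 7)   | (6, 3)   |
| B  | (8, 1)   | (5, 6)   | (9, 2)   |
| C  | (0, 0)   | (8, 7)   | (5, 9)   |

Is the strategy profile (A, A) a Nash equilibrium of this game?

No

Holding Agent 2 at A: Agent 1 gets 2 from A but could get 8 by switching to B. Agent 1 has a profitable deviation.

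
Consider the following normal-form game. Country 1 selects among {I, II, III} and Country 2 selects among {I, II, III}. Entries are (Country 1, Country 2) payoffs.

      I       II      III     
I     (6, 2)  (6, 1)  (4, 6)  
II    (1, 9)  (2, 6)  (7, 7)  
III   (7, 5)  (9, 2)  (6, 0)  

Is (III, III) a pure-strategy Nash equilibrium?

Holding Country 2 at III: Country 1 gets 6 from III but could get 7 by switching to II. Country 1 has a profitable deviation.

No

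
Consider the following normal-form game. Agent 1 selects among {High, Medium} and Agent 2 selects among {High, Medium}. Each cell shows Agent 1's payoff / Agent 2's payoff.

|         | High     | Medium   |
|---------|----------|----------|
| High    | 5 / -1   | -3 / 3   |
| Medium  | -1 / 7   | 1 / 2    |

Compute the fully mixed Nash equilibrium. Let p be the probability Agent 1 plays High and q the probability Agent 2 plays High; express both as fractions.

Each player's mixing probability is pinned down by making the *other* player indifferent.
Agent 2 indifferent between High and Medium: p·(-1) + (1−p)·7 = p·3 + (1−p)·2 ⟹ 7 + (-8)p = 2 + 1p ⟹ p = 5/9.
Agent 1 indifferent between High and Medium: q·5 + (1−q)·(-3) = q·(-1) + (1−q)·1 ⟹ (-3) + 8q = 1 + (-2)q ⟹ q = 2/5.

p = 5/9, q = 2/5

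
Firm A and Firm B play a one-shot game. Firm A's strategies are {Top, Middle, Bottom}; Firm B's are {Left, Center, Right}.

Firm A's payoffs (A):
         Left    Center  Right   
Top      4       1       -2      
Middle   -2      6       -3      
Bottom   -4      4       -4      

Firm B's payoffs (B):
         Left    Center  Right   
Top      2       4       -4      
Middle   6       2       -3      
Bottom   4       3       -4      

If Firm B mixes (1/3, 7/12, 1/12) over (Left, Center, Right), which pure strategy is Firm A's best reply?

Firm A's best reply maximizes expected payoff against the mix.
Top: (1/3)·4 + (7/12)·1 + (1/12)·(-2) = 7/4
Middle: (1/3)·(-2) + (7/12)·6 + (1/12)·(-3) = 31/12
Bottom: (1/3)·(-4) + (7/12)·4 + (1/12)·(-4) = 2/3
Highest expected payoff is 31/12, from Middle.

Middle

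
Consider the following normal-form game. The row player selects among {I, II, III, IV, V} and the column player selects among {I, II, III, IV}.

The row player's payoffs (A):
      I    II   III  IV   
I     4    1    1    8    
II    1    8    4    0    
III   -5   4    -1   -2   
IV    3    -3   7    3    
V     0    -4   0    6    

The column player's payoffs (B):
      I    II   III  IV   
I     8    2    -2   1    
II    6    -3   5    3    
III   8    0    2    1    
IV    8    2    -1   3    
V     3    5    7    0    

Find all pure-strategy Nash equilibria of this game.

Check mutual best responses: a cell is a NE iff neither player can gain by unilaterally deviating.
The row player's best responses — vs I: I (payoff 4); vs II: II (payoff 8); vs III: IV (payoff 7); vs IV: I (payoff 8).
The column player's best responses — vs I: I (payoff 8); vs II: I (payoff 6); vs III: I (payoff 8); vs IV: I (payoff 8); vs V: III (payoff 7).
The only mutual best response is (I, I); neither player gains by switching there.

(I, I)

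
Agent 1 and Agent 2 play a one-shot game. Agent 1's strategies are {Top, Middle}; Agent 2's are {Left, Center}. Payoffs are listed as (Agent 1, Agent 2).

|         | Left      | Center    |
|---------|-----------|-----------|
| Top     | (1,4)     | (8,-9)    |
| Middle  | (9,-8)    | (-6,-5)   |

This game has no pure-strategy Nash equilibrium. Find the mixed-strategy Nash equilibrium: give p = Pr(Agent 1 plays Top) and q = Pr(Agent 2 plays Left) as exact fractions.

p = 3/16, q = 7/11

In a mixed NE each player is indifferent between their pure strategies, so the opponent's mix sets the indifference.
Agent 2 indifferent between Left and Center: p·4 + (1−p)·(-8) = p·(-9) + (1−p)·(-5) ⟹ (-8) + 12p = (-5) + (-4)p ⟹ p = 3/16.
Agent 1 indifferent between Top and Middle: q·1 + (1−q)·8 = q·9 + (1−q)·(-6) ⟹ 8 + (-7)q = (-6) + 15q ⟹ q = 7/11.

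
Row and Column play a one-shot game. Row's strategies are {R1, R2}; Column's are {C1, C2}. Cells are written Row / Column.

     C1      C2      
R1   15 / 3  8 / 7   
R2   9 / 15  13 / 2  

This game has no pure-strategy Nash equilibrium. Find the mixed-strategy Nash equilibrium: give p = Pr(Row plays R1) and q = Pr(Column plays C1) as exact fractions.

p = 13/17, q = 5/11

In a mixed NE each player is indifferent between their pure strategies, so the opponent's mix sets the indifference.
Column indifferent between C1 and C2: p·3 + (1−p)·15 = p·7 + (1−p)·2 ⟹ 15 + (-12)p = 2 + 5p ⟹ p = 13/17.
Row indifferent between R1 and R2: q·15 + (1−q)·8 = q·9 + (1−q)·13 ⟹ 8 + 7q = 13 + (-4)q ⟹ q = 5/11.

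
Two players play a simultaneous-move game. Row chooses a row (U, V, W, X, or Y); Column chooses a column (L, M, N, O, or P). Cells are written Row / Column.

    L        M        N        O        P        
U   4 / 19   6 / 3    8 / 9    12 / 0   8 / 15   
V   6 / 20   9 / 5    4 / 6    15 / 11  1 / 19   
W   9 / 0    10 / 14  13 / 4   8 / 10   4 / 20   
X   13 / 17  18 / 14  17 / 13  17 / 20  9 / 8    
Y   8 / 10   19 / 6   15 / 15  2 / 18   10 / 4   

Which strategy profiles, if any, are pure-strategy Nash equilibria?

A profile is a Nash equilibrium when each player is best-responding to the other.
Row's best responses — vs L: X (payoff 13); vs M: Y (payoff 19); vs N: X (payoff 17); vs O: X (payoff 17); vs P: Y (payoff 10).
Column's best responses — vs U: L (payoff 19); vs V: L (payoff 20); vs W: P (payoff 20); vs X: O (payoff 20); vs Y: O (payoff 18).
The only mutual best response is (X, O); neither player gains by switching there.

(X, O)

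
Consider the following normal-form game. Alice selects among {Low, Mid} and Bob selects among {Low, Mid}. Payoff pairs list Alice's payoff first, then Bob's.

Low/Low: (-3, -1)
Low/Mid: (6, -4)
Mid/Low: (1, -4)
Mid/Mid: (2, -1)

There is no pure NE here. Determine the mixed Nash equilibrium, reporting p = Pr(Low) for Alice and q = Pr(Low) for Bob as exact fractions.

p = 1/2, q = 1/2

Each player's mixing probability is pinned down by making the *other* player indifferent.
Bob indifferent between Low and Mid: p·(-1) + (1−p)·(-4) = p·(-4) + (1−p)·(-1) ⟹ (-4) + 3p = (-1) + (-3)p ⟹ p = 1/2.
Alice indifferent between Low and Mid: q·(-3) + (1−q)·6 = q·1 + (1−q)·2 ⟹ 6 + (-9)q = 2 + (-1)q ⟹ q = 1/2.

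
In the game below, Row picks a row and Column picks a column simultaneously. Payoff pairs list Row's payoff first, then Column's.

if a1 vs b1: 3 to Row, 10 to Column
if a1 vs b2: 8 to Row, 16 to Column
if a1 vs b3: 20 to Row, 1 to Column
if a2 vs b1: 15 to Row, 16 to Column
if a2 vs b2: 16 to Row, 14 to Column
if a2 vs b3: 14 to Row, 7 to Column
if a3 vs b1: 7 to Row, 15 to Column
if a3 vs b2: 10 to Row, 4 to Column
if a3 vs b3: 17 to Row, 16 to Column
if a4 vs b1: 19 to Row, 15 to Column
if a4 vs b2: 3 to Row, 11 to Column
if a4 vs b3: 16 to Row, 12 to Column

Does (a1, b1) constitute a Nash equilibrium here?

No

Holding Column at b1: Row gets 3 from a1 but could get 19 by switching to a4. Row has a profitable deviation.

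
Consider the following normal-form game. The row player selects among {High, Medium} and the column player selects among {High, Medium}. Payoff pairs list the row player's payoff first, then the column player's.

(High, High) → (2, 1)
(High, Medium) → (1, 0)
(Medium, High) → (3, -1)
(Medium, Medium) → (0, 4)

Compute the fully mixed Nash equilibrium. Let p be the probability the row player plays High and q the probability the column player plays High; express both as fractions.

p = 5/6, q = 1/2

Each player's mixing probability is pinned down by making the *other* player indifferent.
The column player indifferent between High and Medium: p·1 + (1−p)·(-1) = p·0 + (1−p)·4 ⟹ (-1) + 2p = 4 + (-4)p ⟹ p = 5/6.
The row player indifferent between High and Medium: q·2 + (1−q)·1 = q·3 + (1−q)·0 ⟹ 1 + 1q = 0 + 3q ⟹ q = 1/2.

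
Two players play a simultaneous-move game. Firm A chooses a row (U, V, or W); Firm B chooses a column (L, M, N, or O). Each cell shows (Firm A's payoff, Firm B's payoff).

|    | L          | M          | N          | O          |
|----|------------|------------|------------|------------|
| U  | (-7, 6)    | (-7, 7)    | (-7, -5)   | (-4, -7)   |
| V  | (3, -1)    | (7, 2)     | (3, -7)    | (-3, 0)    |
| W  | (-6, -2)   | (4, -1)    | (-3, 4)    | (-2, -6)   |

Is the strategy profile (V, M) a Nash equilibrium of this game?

Holding Firm B at M: Firm A gets 7 from V, versus -7 from U, 4 from W. No profitable deviation for Firm A.
Holding Firm A at V: Firm B gets 2 from M, versus -1 from L, -7 from N, 0 from O. No profitable deviation for Firm B either.

Yes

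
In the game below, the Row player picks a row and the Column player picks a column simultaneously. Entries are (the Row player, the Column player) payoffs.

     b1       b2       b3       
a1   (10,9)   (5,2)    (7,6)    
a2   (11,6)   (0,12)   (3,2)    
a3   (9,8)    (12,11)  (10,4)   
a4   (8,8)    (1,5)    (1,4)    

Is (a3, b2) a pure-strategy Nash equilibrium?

Yes

Holding the Column player at b2: the Row player gets 12 from a3, versus 5 from a1, 0 from a2, 1 from a4. No profitable deviation for the Row player.
Holding the Row player at a3: the Column player gets 11 from b2, versus 8 from b1, 4 from b3. No profitable deviation for the Column player either.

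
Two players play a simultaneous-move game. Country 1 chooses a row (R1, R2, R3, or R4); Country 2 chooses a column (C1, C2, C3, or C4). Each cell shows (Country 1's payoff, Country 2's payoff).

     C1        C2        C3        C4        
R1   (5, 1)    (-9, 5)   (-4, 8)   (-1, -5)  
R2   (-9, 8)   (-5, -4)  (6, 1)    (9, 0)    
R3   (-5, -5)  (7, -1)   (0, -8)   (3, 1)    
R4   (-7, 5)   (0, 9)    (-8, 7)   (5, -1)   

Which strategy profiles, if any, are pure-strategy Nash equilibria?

Find each player's best response to every opponent strategy; NE are the intersections.
Country 1's best responses — vs C1: R1 (payoff 5); vs C2: R3 (payoff 7); vs C3: R2 (payoff 6); vs C4: R2 (payoff 9).
Country 2's best responses — vs R1: C3 (payoff 8); vs R2: C1 (payoff 8); vs R3: C4 (payoff 1); vs R4: C2 (payoff 9).
No cell has both players best-responding. For instance, Country 1's best reply to C2 is R3, but against R3 Country 2 prefers C4 over C2.

There is no pure-strategy Nash equilibrium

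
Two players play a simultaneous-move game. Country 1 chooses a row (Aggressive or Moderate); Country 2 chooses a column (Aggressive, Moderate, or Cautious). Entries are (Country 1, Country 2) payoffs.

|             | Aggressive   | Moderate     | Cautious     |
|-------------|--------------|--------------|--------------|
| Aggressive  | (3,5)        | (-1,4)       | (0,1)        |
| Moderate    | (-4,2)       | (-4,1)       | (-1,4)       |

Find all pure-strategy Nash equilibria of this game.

(Aggressive, Aggressive)

Check mutual best responses: a cell is a NE iff neither player can gain by unilaterally deviating.
Country 1's best responses — vs Aggressive: Aggressive (payoff 3); vs Moderate: Aggressive (payoff -1); vs Cautious: Aggressive (payoff 0).
Country 2's best responses — vs Aggressive: Aggressive (payoff 5); vs Moderate: Cautious (payoff 4).
The only mutual best response is (Aggressive, Aggressive); neither player gains by switching there.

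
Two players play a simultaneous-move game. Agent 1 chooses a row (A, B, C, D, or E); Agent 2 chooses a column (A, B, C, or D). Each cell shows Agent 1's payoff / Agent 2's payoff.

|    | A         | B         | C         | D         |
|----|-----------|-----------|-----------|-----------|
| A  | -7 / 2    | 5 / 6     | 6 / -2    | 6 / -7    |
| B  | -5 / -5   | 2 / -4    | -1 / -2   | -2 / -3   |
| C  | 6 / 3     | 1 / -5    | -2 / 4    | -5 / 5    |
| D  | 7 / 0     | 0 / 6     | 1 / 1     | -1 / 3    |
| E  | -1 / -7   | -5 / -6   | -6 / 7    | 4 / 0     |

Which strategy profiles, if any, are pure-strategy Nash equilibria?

(A, B)

Check mutual best responses: a cell is a NE iff neither player can gain by unilaterally deviating.
Agent 1's best responses — vs A: D (payoff 7); vs B: A (payoff 5); vs C: A (payoff 6); vs D: A (payoff 6).
Agent 2's best responses — vs A: B (payoff 6); vs B: C (payoff -2); vs C: D (payoff 5); vs D: B (payoff 6); vs E: C (payoff 7).
The only mutual best response is (A, B); neither player gains by switching there.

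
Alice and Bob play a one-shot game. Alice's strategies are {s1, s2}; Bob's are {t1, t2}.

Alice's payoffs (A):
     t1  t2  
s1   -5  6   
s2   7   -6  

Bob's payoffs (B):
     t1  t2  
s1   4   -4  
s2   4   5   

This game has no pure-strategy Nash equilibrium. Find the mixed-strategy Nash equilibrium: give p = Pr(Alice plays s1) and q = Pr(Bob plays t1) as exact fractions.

p = 1/9, q = 1/2

In a mixed NE each player is indifferent between their pure strategies, so the opponent's mix sets the indifference.
Bob indifferent between t1 and t2: p·4 + (1−p)·4 = p·(-4) + (1−p)·5 ⟹ 4 + 0p = 5 + (-9)p ⟹ p = 1/9.
Alice indifferent between s1 and s2: q·(-5) + (1−q)·6 = q·7 + (1−q)·(-6) ⟹ 6 + (-11)q = (-6) + 13q ⟹ q = 1/2.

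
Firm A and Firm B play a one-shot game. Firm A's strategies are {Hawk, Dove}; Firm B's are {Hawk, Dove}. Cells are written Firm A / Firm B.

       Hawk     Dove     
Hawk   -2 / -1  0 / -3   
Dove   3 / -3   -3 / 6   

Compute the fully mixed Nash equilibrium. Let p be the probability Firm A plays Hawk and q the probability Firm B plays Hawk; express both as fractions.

p = 9/11, q = 3/8

Each player's mixing probability is pinned down by making the *other* player indifferent.
Firm B indifferent between Hawk and Dove: p·(-1) + (1−p)·(-3) = p·(-3) + (1−p)·6 ⟹ (-3) + 2p = 6 + (-9)p ⟹ p = 9/11.
Firm A indifferent between Hawk and Dove: q·(-2) + (1−q)·0 = q·3 + (1−q)·(-3) ⟹ 0 + (-2)q = (-3) + 6q ⟹ q = 3/8.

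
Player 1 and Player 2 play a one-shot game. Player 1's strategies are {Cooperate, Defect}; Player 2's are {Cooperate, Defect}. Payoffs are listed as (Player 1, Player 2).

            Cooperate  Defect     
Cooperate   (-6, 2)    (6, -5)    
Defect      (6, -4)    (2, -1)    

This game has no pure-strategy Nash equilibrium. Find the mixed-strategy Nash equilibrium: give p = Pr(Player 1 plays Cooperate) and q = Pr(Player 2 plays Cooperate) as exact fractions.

p = 3/10, q = 1/4

Each player's mixing probability is pinned down by making the *other* player indifferent.
Player 2 indifferent between Cooperate and Defect: p·2 + (1−p)·(-4) = p·(-5) + (1−p)·(-1) ⟹ (-4) + 6p = (-1) + (-4)p ⟹ p = 3/10.
Player 1 indifferent between Cooperate and Defect: q·(-6) + (1−q)·6 = q·6 + (1−q)·2 ⟹ 6 + (-12)q = 2 + 4q ⟹ q = 1/4.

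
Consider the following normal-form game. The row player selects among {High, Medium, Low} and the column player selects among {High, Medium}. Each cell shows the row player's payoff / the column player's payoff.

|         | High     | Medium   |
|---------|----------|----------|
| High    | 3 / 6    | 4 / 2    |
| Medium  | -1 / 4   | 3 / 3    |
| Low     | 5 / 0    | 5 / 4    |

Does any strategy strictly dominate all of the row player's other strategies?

A strategy is strictly dominant if it gives the row player a strictly higher payoff than every other strategy, against every choice by the opponent.
Low strictly dominates: vs High: 5 > each of {3, -1}; vs Medium: 5 > each of {4, 3}.

Low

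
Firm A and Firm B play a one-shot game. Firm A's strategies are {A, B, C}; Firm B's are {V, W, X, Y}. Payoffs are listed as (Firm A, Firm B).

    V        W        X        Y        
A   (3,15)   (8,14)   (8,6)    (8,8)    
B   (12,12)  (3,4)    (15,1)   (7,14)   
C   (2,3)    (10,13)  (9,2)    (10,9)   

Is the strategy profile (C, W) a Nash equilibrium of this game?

Yes

Holding Firm B at W: Firm A gets 10 from C, versus 8 from A, 3 from B. No profitable deviation for Firm A.
Holding Firm A at C: Firm B gets 13 from W, versus 3 from V, 2 from X, 9 from Y. No profitable deviation for Firm B either.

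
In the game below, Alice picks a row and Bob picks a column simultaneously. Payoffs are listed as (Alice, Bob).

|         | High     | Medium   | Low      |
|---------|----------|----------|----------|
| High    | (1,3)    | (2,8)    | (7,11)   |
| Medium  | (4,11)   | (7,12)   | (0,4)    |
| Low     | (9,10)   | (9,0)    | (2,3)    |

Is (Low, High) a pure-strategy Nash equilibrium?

Holding Bob at High: Alice gets 9 from Low, versus 1 from High, 4 from Medium. No profitable deviation for Alice.
Holding Alice at Low: Bob gets 10 from High, versus 0 from Medium, 3 from Low. No profitable deviation for Bob either.

Yes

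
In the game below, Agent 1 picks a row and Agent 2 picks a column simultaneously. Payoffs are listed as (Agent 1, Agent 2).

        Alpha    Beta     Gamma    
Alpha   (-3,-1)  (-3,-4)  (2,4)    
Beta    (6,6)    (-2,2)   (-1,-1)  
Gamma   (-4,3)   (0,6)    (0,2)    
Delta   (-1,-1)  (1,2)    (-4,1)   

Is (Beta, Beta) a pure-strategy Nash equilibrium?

Holding Agent 2 at Beta: Agent 1 gets -2 from Beta but could get 1 by switching to Delta. Agent 1 has a profitable deviation.

No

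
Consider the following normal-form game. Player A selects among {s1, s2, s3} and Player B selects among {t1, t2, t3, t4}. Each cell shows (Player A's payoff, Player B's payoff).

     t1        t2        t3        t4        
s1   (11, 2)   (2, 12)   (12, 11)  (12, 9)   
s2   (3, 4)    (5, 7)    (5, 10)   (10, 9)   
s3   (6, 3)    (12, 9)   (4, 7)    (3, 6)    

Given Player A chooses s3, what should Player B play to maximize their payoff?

With Player A fixed at s3, Player B's payoffs are: t1 → 3, t2 → 9, t3 → 7, t4 → 6.
The maximum is 9, achieved by t2.

t2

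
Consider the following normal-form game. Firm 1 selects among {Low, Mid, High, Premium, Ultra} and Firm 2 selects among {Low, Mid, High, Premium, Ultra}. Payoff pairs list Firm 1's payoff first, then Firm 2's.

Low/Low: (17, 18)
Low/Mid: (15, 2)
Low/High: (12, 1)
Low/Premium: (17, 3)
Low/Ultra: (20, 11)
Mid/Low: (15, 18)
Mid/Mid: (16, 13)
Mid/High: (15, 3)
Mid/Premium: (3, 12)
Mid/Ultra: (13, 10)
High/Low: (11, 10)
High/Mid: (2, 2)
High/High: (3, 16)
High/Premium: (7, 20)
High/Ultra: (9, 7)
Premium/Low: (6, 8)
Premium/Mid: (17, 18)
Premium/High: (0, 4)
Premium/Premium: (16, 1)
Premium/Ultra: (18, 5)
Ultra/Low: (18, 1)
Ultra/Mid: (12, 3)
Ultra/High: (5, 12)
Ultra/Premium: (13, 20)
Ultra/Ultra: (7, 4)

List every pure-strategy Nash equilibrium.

Check mutual best responses: a cell is a NE iff neither player can gain by unilaterally deviating.
Firm 1's best responses — vs Low: Ultra (payoff 18); vs Mid: Premium (payoff 17); vs High: Mid (payoff 15); vs Premium: Low (payoff 17); vs Ultra: Low (payoff 20).
Firm 2's best responses — vs Low: Low (payoff 18); vs Mid: Low (payoff 18); vs High: Premium (payoff 20); vs Premium: Mid (payoff 18); vs Ultra: Premium (payoff 20).
The only mutual best response is (Premium, Mid); neither player gains by switching there.

(Premium, Mid)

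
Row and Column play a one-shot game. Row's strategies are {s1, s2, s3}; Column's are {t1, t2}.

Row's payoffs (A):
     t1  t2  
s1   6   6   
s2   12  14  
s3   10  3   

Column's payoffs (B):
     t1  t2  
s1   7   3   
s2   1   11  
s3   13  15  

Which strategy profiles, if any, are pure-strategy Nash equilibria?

Check mutual best responses: a cell is a NE iff neither player can gain by unilaterally deviating.
Row's best responses — vs t1: s2 (payoff 12); vs t2: s2 (payoff 14).
Column's best responses — vs s1: t1 (payoff 7); vs s2: t2 (payoff 11); vs s3: t2 (payoff 15).
The only mutual best response is (s2, t2); neither player gains by switching there.

(s2, t2)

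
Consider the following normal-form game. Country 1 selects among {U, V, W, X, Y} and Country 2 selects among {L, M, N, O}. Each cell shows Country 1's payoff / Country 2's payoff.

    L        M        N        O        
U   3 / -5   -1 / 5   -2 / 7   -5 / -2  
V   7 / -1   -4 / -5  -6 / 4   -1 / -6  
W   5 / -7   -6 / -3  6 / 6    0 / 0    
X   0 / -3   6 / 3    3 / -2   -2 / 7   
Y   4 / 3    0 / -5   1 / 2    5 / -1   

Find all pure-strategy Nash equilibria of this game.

(W, N)

A profile is a Nash equilibrium when each player is best-responding to the other.
Country 1's best responses — vs L: V (payoff 7); vs M: X (payoff 6); vs N: W (payoff 6); vs O: Y (payoff 5).
Country 2's best responses — vs U: N (payoff 7); vs V: N (payoff 4); vs W: N (payoff 6); vs X: O (payoff 7); vs Y: L (payoff 3).
The only mutual best response is (W, N); neither player gains by switching there.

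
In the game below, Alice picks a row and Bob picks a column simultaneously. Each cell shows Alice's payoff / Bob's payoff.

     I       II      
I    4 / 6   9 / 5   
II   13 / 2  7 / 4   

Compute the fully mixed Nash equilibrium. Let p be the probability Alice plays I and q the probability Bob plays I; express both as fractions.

p = 2/3, q = 2/11

Each player's mixing probability is pinned down by making the *other* player indifferent.
Bob indifferent between I and II: p·6 + (1−p)·2 = p·5 + (1−p)·4 ⟹ 2 + 4p = 4 + 1p ⟹ p = 2/3.
Alice indifferent between I and II: q·4 + (1−q)·9 = q·13 + (1−q)·7 ⟹ 9 + (-5)q = 7 + 6q ⟹ q = 2/11.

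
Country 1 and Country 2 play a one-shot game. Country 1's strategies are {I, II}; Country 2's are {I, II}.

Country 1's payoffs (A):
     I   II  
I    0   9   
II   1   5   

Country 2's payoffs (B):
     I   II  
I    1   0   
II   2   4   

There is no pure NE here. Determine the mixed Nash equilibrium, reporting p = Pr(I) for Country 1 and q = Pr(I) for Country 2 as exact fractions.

In a mixed NE each player is indifferent between their pure strategies, so the opponent's mix sets the indifference.
Country 2 indifferent between I and II: p·1 + (1−p)·2 = p·0 + (1−p)·4 ⟹ 2 + (-1)p = 4 + (-4)p ⟹ p = 2/3.
Country 1 indifferent between I and II: q·0 + (1−q)·9 = q·1 + (1−q)·5 ⟹ 9 + (-9)q = 5 + (-4)q ⟹ q = 4/5.

p = 2/3, q = 4/5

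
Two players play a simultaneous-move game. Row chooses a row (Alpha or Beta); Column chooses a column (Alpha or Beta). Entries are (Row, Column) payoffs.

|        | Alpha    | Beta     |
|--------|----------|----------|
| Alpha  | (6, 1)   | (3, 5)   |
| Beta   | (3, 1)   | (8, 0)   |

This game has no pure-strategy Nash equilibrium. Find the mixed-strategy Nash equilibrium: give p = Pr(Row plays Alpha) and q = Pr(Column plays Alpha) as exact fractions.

Each player's mixing probability is pinned down by making the *other* player indifferent.
Column indifferent between Alpha and Beta: p·1 + (1−p)·1 = p·5 + (1−p)·0 ⟹ 1 + 0p = 0 + 5p ⟹ p = 1/5.
Row indifferent between Alpha and Beta: q·6 + (1−q)·3 = q·3 + (1−q)·8 ⟹ 3 + 3q = 8 + (-5)q ⟹ q = 5/8.

p = 1/5, q = 5/8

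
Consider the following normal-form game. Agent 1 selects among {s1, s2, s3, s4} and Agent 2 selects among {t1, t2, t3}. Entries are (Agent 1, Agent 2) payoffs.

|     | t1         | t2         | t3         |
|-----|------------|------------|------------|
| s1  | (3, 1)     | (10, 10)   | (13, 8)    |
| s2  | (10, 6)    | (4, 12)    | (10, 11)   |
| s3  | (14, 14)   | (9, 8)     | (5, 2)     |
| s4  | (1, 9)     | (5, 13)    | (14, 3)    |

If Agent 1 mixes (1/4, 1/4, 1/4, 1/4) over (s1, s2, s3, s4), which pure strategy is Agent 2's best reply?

Agent 2's best reply maximizes expected payoff against the mix.
t1: (1/4)·1 + (1/4)·6 + (1/4)·14 + (1/4)·9 = 15/2
t2: (1/4)·10 + (1/4)·12 + (1/4)·8 + (1/4)·13 = 43/4
t3: (1/4)·8 + (1/4)·11 + (1/4)·2 + (1/4)·3 = 6
Highest expected payoff is 43/4, from t2.

t2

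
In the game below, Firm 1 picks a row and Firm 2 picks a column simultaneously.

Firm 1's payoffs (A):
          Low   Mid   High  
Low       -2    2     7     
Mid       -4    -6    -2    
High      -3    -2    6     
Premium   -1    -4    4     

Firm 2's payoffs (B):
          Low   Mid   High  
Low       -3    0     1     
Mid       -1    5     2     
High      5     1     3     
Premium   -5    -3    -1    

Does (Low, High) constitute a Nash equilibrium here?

Yes

Holding Firm 2 at High: Firm 1 gets 7 from Low, versus -2 from Mid, 6 from High, 4 from Premium. No profitable deviation for Firm 1.
Holding Firm 1 at Low: Firm 2 gets 1 from High, versus -3 from Low, 0 from Mid. No profitable deviation for Firm 2 either.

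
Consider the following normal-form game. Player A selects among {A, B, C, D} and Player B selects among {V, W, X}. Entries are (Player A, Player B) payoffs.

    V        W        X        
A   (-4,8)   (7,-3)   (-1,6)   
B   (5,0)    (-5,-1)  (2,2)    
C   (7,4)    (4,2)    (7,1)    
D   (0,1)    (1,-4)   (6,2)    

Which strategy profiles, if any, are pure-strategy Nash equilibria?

(C, V)

A profile is a Nash equilibrium when each player is best-responding to the other.
Player A's best responses — vs V: C (payoff 7); vs W: A (payoff 7); vs X: C (payoff 7).
Player B's best responses — vs A: V (payoff 8); vs B: X (payoff 2); vs C: V (payoff 4); vs D: X (payoff 2).
The only mutual best response is (C, V); neither player gains by switching there.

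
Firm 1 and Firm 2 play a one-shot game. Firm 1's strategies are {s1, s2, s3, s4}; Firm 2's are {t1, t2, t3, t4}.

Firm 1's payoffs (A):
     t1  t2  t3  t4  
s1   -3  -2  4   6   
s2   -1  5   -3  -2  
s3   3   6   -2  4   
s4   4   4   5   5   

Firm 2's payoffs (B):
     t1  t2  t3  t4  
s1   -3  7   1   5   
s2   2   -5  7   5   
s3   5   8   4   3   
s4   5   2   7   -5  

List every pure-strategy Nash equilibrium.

A profile is a Nash equilibrium when each player is best-responding to the other.
Firm 1's best responses — vs t1: s4 (payoff 4); vs t2: s3 (payoff 6); vs t3: s4 (payoff 5); vs t4: s1 (payoff 6).
Firm 2's best responses — vs s1: t2 (payoff 7); vs s2: t3 (payoff 7); vs s3: t2 (payoff 8); vs s4: t3 (payoff 7).
Mutual best responses occur at (s3, t2) and (s4, t3); at each, neither player gains by switching.

(s3, t2) and (s4, t3)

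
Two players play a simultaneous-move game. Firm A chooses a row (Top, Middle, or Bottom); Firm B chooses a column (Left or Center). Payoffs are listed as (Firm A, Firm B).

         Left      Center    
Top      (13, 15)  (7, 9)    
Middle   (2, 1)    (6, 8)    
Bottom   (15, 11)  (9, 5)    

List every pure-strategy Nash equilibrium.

(Bottom, Left)

Find each player's best response to every opponent strategy; NE are the intersections.
Firm A's best responses — vs Left: Bottom (payoff 15); vs Center: Bottom (payoff 9).
Firm B's best responses — vs Top: Left (payoff 15); vs Middle: Center (payoff 8); vs Bottom: Left (payoff 11).
The only mutual best response is (Bottom, Left); neither player gains by switching there.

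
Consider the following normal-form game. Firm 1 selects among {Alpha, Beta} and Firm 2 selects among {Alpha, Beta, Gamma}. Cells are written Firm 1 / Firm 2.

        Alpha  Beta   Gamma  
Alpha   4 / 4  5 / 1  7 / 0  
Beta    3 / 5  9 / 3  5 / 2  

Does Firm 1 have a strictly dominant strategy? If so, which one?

Check whether one of Firm 1's strategies beats all alternatives regardless of what the opponent does.
Alpha is not dominant: against Beta, Beta gives 9 > 5.
Beta is not dominant: against Alpha, Alpha gives 4 > 3.
No single strategy is best against every opponent action.

No strictly dominant strategy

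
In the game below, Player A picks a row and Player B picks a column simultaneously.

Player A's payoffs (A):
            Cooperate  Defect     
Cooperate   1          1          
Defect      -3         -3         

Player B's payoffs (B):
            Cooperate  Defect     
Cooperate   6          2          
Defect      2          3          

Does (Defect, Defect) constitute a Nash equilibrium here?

Holding Player B at Defect: Player A gets -3 from Defect but could get 1 by switching to Cooperate. Player A has a profitable deviation.

No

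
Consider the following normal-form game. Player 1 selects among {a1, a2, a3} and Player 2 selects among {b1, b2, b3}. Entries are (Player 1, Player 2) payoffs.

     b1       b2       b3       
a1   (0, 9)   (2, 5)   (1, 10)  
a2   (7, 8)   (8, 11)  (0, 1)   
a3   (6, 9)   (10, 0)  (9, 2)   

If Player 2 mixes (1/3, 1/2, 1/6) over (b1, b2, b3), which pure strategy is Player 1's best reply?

a3

Player 1's best reply maximizes expected payoff against the mix.
a1: (1/3)·0 + (1/2)·2 + (1/6)·1 = 7/6
a2: (1/3)·7 + (1/2)·8 + (1/6)·0 = 19/3
a3: (1/3)·6 + (1/2)·10 + (1/6)·9 = 17/2
Highest expected payoff is 17/2, from a3.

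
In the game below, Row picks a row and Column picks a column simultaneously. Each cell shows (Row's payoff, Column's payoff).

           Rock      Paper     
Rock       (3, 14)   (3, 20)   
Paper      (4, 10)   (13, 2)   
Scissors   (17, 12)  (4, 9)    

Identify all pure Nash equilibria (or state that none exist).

(Scissors, Rock)

A profile is a Nash equilibrium when each player is best-responding to the other.
Row's best responses — vs Rock: Scissors (payoff 17); vs Paper: Paper (payoff 13).
Column's best responses — vs Rock: Paper (payoff 20); vs Paper: Rock (payoff 10); vs Scissors: Rock (payoff 12).
The only mutual best response is (Scissors, Rock); neither player gains by switching there.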